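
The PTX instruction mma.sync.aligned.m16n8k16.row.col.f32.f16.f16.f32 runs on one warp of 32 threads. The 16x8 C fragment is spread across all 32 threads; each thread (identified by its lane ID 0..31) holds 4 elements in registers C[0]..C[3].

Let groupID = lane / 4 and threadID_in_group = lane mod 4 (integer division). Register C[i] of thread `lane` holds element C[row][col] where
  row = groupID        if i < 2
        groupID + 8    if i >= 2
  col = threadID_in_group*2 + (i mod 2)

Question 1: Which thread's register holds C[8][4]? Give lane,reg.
r:8=>grp=0,rB=1  c:4=>tig=2,lo=0
L=0*4+2=2  i=1*2+0=2

2,2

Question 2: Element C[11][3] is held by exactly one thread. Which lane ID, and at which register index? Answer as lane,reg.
r: 11->gid=3,r8=1  c: 3->tid=1,i&1=1
L=3*4+1=13  i=1*2+1=3

13,3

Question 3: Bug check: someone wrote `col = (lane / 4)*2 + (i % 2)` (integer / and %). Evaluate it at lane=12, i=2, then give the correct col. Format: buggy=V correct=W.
`(lane / 4)*2 + (i % 2)`[12,2]->6
lane 12: gid=3 (12/4), tid=0 (12%4)
i=2: r=3+8=11, c=0*2+0=0
col: 6 vs 0

buggy=6 correct=0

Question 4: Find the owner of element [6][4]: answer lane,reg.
r=6->g=6,rb=0  c=4->t=2,b0=0
L=6*4+2=26  i=0*2+0=0

26,0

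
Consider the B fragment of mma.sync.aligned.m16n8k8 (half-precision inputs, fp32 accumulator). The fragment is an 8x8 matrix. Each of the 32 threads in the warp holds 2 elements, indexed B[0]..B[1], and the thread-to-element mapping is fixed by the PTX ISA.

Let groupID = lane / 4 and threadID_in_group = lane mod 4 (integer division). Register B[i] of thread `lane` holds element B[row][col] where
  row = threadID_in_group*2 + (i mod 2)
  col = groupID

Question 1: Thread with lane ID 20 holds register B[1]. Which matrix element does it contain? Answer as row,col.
1,5

lane 20: gid=5 (20/4), tid=0 (20%4)
i=1: r=0*2+1=1, c=gid=5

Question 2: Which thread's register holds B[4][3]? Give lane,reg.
c:3=>grp=3  r:4=>tig=2,lo=0
L=3*4+2=14  i=0=0

14,0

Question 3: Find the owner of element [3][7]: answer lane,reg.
c=7→G=7  r=3→T=1,p=1
L=7*4+1=29  i=1=1

29,1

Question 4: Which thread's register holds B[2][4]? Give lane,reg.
c: 4->gid=4  r: 2->tid=1,i&1=0
L=4*4+1=17  i=0=0

17,0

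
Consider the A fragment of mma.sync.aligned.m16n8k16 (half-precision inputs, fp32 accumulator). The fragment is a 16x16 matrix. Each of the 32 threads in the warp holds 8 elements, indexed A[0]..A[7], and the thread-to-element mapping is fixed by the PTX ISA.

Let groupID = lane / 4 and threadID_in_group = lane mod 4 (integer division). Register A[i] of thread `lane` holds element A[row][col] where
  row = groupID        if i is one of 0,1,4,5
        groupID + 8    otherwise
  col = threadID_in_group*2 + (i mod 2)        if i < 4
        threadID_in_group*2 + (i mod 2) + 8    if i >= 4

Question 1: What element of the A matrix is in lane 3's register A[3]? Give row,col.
8,7

lane 3=>3/4=0, 3 mod 4=3
i=3  r:0+8=>8  c:2·3+1+0=>7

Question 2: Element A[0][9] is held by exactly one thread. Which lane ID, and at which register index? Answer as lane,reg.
0,5

r=0⇒gr=0,Rb=0  c=9⇒Cb=1,th=0,odd=1
L=0*4+0=0  i=1*4+0*2+1=5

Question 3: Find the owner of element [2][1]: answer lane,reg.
r=2⇒gr=2,Rb=0  c=1⇒Cb=0,th=0,odd=1
L=2*4+0=8  i=0*4+0*2+1=1

8,1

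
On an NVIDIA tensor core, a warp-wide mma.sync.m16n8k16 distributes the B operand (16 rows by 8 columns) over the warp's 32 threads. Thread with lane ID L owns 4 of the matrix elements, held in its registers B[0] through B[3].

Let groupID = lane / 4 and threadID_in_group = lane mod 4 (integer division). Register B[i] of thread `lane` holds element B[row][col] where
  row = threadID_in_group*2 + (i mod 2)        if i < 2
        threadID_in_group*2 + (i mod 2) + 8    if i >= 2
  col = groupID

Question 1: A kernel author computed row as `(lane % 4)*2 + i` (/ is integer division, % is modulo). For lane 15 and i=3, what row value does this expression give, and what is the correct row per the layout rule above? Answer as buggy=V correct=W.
`(lane % 4)*2 + i`[15,3]⇒9
lane 15: gr=3 (15/4), th=3 (15%4)
i=3: r=3*2+1+8=15, c=gr=3
row: 9 vs 15

buggy=9 correct=15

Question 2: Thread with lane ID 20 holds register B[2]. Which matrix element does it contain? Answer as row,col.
L=20⇒gr=20>>2=5, th=20&3=0
[2]⇒row 0·2+0+8=8  col gr=5

8,5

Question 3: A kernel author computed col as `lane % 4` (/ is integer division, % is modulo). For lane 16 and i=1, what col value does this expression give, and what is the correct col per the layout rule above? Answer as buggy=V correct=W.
`lane % 4`[16,1]→0
L=16→G=16>>2=4, T=16&3=0
[1]→row 0·2+1+0=1  col G=4
col: 0 vs 4

buggy=0 correct=4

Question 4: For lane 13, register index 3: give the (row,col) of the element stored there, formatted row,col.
11,3

lane 13: G=3 (13/4), T=1 (13%4)
i=3: r=1*2+1+8=11, c=G=3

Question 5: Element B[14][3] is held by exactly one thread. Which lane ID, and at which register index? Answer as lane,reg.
15,2

c=3⇒gr=3  r=14⇒Rb=1,th=3,odd=0
L=3*4+3=15  i=1*2+0=2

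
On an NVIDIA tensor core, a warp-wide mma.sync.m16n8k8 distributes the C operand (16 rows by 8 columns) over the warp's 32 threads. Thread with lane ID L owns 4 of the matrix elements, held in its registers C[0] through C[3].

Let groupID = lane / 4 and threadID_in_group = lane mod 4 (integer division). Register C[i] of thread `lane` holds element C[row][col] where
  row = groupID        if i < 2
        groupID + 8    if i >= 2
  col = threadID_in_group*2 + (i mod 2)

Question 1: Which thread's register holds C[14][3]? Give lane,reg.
r:14=>grp=6,rB=1  c:3=>tig=1,lo=1
L=6*4+1=25  i=1*2+1=3

25,3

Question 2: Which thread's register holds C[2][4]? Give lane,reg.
10,0

r=2→G=2,rhi=0  c=4→T=2,p=0
L=2*4+2=10  i=0*2+0=0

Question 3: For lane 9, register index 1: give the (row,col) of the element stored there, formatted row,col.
2,3

lane 9⇒9/4=2, 9 mod 4=1
i=1  r:2+0⇒2  c:2·1+1⇒3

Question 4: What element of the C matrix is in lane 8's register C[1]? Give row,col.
8: gr=2,th=0
[1] (2+0,0*2+1) = (2,1)

2,1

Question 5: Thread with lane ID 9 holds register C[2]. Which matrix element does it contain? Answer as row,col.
10,2

lane 9->9/4=2, 9 mod 4=1
i=2  r:2+8->10  c:2·1+0->2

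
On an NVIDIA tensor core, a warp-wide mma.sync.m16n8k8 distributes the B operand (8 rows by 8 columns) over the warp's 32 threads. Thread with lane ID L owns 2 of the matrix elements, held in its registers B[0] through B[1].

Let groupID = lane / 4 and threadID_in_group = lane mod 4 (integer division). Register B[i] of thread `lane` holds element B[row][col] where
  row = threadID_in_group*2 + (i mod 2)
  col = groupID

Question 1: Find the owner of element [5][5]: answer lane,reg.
22,1

c: 5->gid=5  r: 5->tid=2,i&1=1
L=5*4+2=22  i=1=1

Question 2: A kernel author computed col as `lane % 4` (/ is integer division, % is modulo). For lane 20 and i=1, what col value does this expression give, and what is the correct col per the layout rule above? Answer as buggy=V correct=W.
buggy=0 correct=5

`lane % 4`[20,1]=>0
lane 20=>20/4=5, 20 mod 4=0
i=1  r:2·0+1=>1  c:5
col: 0 vs 5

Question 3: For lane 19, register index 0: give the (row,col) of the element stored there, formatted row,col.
6,4

lane 19=>19/4=4, 19 mod 4=3
i=0  r:2·3+0=>6  c:4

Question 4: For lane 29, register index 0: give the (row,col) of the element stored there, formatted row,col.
lane 29->29/4=7, 29 mod 4=1
i=0  r:2·1+0->2  c:7

2,7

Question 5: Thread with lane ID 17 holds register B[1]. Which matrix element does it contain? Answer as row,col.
3,4

L=17->gid=17>>2=4, tid=17&3=1
[1]->row 1·2+1=3  col gid=4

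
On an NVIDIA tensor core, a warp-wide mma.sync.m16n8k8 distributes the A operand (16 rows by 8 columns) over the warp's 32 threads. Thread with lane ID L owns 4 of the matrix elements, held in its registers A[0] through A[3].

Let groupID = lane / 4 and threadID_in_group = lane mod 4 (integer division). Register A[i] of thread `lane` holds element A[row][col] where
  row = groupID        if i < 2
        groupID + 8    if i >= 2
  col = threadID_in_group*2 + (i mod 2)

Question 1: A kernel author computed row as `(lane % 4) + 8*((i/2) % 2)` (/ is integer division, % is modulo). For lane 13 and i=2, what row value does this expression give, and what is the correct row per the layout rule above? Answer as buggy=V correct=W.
`(lane % 4) + 8*((i/2) % 2)`[13,2]=>9
13: grp=3,tig=1
[2] (3+8,1*2+0) = (11,2)
row: 9 vs 11

buggy=9 correct=11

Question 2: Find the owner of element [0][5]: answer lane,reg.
r:0=>grp=0,rB=0  c:5=>tig=2,lo=1
L=0*4+2=2  i=0*2+1=1

2,1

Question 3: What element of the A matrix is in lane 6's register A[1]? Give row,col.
L=6->g=6>>2=1, t=6&3=2
[1]->row 1+0=1  col 2·2+1=5

1,5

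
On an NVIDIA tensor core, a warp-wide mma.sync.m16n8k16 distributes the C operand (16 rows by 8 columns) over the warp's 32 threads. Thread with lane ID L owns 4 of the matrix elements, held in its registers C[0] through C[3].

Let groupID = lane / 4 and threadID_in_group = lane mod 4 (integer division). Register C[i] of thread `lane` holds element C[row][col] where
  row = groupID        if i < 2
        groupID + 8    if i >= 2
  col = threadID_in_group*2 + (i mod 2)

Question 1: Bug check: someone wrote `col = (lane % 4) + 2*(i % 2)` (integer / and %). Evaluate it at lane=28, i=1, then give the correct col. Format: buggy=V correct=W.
buggy=2 correct=1

`(lane % 4) + 2*(i % 2)`[28,1]->2
L=28->gid=28>>2=7, tid=28&3=0
[1]->row 7+0=7  col 0·2+1=1
col: 2 vs 1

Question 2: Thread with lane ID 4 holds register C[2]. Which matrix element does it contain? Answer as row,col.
9,0

lane 4: gr=1 (4/4), th=0 (4%4)
i=2: r=1+8=9, c=0*2+0=0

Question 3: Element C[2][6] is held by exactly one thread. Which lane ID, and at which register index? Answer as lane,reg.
r=2->g=2,rb=0  c=6->t=3,b0=0
L=2*4+3=11  i=0*2+0=0

11,0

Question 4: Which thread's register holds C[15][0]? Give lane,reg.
r=15->g=7,rb=1  c=0->t=0,b0=0
L=7*4+0=28  i=1*2+0=2

28,2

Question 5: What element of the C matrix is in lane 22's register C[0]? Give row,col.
5,4

22: gr=5,th=2
[0] (5+0,2*2+0) = (5,4)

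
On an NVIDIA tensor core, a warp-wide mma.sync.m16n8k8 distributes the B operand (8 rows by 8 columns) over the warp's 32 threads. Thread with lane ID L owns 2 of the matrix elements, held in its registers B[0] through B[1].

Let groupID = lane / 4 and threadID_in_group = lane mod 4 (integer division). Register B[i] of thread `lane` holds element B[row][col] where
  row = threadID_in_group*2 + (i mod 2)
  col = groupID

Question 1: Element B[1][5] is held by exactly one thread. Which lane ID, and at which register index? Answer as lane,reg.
20,1

c:5=>grp=5  r:1=>tig=0,lo=1
L=5*4+0=20  i=1=1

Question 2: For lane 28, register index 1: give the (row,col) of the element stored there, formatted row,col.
1,7

lane 28: gid=7 (28/4), tid=0 (28%4)
i=1: r=0*2+1=1, c=gid=7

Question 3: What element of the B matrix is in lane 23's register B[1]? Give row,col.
lane 23=>23/4=5, 23 mod 4=3
i=1  r:2·3+1=>7  c:5

7,5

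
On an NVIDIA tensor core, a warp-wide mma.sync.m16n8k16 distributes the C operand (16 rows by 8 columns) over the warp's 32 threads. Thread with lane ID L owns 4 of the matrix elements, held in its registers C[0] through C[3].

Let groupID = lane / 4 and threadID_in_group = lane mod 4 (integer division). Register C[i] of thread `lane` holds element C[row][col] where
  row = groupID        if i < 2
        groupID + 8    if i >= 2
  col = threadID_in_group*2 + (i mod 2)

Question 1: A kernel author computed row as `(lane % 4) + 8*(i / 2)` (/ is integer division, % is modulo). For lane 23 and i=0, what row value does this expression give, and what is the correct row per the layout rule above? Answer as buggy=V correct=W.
buggy=3 correct=5

`(lane % 4) + 8*(i / 2)`[23,0]⇒3
lane 23⇒23/4=5, 23 mod 4=3
i=0  r:5+0⇒5  c:2·3+0⇒6
row: 3 vs 5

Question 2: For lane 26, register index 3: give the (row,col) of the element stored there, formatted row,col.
26: grp=6,tig=2
[3] (6+8,2*2+1) = (14,5)

14,5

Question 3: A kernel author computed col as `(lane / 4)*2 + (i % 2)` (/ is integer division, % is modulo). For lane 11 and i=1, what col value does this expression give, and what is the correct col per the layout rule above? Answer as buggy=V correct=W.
`(lane / 4)*2 + (i % 2)`[11,1]→5
11: G=2,T=3
[1] (2+0,3*2+1) = (2,7)
col: 5 vs 7

buggy=5 correct=7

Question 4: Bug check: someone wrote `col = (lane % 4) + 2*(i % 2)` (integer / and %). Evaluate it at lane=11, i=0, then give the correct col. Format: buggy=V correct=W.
buggy=3 correct=6

`(lane % 4) + 2*(i % 2)`[11,0]→3
11: G=2,T=3
[0] (2+0,3*2+0) = (2,6)
col: 3 vs 6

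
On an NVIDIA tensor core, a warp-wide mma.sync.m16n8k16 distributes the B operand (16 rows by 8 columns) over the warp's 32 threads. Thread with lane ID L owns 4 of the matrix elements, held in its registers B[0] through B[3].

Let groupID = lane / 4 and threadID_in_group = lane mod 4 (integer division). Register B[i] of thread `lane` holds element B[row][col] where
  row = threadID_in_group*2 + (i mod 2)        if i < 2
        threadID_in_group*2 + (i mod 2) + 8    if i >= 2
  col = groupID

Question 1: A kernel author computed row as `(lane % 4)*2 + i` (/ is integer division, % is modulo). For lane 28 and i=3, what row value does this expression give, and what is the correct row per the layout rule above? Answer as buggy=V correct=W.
`(lane % 4)*2 + i`[28,3]->3
lane 28->28/4=7, 28 mod 4=0
i=3  r:2·0+1+8->9  c:7
row: 3 vs 9

buggy=3 correct=9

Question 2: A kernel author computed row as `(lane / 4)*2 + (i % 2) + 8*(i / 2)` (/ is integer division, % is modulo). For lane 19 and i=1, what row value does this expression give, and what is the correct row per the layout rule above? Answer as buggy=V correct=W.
buggy=9 correct=7

`(lane / 4)*2 + (i % 2) + 8*(i / 2)`[19,1]->9
L=19->gid=19>>2=4, tid=19&3=3
[1]->row 3·2+1+0=7  col gid=4
row: 9 vs 7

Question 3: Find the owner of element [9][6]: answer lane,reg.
c=6⇒gr=6  r=9⇒Rb=1,th=0,odd=1
L=6*4+0=24  i=1*2+1=3

24,3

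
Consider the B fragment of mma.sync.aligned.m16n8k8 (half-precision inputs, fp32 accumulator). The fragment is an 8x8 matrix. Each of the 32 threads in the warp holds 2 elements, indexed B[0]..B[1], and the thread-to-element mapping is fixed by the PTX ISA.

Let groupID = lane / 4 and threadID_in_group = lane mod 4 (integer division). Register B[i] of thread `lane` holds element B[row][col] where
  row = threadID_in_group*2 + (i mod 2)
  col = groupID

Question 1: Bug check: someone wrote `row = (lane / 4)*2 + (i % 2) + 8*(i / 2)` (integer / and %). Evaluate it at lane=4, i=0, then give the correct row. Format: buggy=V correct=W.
`(lane / 4)*2 + (i % 2) + 8*(i / 2)`[4,0]=>2
lane 4: grp=1 (4/4), tig=0 (4%4)
i=0: r=0*2+0=0, c=grp=1
row: 2 vs 0

buggy=2 correct=0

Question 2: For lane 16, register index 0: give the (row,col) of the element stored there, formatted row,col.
lane 16=>16/4=4, 16 mod 4=0
i=0  r:2·0+0=>0  c:4

0,4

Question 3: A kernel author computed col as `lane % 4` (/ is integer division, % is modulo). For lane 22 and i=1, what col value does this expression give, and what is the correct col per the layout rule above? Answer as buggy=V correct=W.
buggy=2 correct=5

`lane % 4`[22,1]=>2
lane 22=>22/4=5, 22 mod 4=2
i=1  r:2·2+1=>5  c:5
col: 2 vs 5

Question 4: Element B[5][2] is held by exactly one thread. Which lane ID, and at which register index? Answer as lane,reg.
c=2→G=2  r=5→T=2,p=1
L=2*4+2=10  i=1=1

10,1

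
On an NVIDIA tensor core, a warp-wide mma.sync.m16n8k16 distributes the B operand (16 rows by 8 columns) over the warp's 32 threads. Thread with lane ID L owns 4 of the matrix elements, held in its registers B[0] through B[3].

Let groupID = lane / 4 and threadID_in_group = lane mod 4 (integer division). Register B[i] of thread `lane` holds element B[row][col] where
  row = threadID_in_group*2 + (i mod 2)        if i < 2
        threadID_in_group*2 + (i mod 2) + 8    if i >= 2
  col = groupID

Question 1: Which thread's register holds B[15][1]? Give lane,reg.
c:1=>grp=1  r:15=>rB=1,tig=3,lo=1
L=1*4+3=7  i=1*2+1=3

7,3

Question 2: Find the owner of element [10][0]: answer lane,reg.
1,2

c=0→G=0  r=10→rhi=1,T=1,p=0
L=0*4+1=1  i=1*2+0=2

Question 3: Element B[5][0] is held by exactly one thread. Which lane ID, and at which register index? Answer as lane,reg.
c=0⇒gr=0  r=5⇒Rb=0,th=2,odd=1
L=0*4+2=2  i=0*2+1=1

2,1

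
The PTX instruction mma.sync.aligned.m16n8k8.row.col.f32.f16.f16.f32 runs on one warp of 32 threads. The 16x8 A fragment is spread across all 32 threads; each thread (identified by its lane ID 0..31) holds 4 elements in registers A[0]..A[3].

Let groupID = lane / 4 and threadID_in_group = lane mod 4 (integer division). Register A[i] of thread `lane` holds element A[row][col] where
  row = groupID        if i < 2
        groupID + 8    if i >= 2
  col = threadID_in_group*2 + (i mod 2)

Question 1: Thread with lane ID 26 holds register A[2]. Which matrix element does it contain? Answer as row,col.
14,4

lane 26: grp=6 (26/4), tig=2 (26%4)
i=2: r=6+8=14, c=2*2+0=4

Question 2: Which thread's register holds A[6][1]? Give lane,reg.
24,1

r:6=>grp=6,rB=0  c:1=>tig=0,lo=1
L=6*4+0=24  i=0*2+1=1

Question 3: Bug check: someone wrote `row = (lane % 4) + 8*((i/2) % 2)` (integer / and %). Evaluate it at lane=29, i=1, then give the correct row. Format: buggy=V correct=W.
buggy=1 correct=7

`(lane % 4) + 8*((i/2) % 2)`[29,1]=>1
L=29=>grp=29>>2=7, tig=29&3=1
[1]=>row 7+0=7  col 1·2+1=3
row: 1 vs 7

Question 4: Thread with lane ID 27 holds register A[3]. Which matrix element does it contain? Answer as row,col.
27: gid=6,tid=3
[3] (6+8,3*2+1) = (14,7)

14,7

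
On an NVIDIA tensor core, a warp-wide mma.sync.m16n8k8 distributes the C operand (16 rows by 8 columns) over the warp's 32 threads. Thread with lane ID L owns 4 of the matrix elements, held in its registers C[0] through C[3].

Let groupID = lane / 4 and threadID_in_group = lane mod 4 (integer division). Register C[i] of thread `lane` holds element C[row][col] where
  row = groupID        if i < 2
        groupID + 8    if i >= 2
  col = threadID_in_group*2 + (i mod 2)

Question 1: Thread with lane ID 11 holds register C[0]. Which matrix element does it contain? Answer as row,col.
11: g=2,t=3
[0] (2+0,3*2+0) = (2,6)

2,6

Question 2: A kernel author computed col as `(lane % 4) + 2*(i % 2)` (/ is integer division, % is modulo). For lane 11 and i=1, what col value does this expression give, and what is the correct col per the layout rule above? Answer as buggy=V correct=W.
buggy=5 correct=7

`(lane % 4) + 2*(i % 2)`[11,1]⇒5
lane 11: gr=2 (11/4), th=3 (11%4)
i=1: r=2+0=2, c=3*2+1=7
col: 5 vs 7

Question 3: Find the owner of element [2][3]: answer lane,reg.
9,1

r=2->g=2,rb=0  c=3->t=1,b0=1
L=2*4+1=9  i=0*2+1=1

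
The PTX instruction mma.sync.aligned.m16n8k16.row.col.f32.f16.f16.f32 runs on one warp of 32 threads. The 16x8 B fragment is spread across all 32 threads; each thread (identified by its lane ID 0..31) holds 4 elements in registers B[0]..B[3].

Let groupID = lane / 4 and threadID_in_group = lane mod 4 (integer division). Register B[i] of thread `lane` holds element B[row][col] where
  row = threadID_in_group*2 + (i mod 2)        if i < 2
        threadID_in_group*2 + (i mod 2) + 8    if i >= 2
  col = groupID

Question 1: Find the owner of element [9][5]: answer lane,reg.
c: 5->gid=5  r: 9->r8=1,tid=0,i&1=1
L=5*4+0=20  i=1*2+1=3

20,3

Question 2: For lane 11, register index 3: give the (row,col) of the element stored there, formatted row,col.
lane 11=>11/4=2, 11 mod 4=3
i=3  r:2·3+1+8=>15  c:2

15,2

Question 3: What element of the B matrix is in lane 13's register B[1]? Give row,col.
lane 13: g=3 (13/4), t=1 (13%4)
i=1: r=1*2+1+0=3, c=g=3

3,3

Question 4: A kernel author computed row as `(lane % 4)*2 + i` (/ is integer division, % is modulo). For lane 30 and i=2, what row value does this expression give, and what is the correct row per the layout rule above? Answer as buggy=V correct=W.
`(lane % 4)*2 + i`[30,2]⇒6
lane 30: gr=7 (30/4), th=2 (30%4)
i=2: r=2*2+0+8=12, c=gr=7
row: 6 vs 12

buggy=6 correct=12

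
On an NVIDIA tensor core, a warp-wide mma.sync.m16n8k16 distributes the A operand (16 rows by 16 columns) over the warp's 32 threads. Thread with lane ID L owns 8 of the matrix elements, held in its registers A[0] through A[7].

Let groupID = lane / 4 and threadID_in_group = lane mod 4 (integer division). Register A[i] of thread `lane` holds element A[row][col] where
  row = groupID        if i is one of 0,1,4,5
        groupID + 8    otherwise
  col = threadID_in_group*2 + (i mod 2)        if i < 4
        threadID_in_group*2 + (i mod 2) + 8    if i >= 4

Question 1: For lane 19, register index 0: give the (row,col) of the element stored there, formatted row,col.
L=19->g=19>>2=4, t=19&3=3
[0]->row 4+0=4  col 3·2+0+0=6

4,6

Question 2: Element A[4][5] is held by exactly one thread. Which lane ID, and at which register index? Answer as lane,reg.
r=4->g=4,rb=0  c=5->cb=0,t=2,b0=1
L=4*4+2=18  i=0*4+0*2+1=1

18,1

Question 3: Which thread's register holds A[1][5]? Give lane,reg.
r: 1->gid=1,r8=0  c: 5->c8=0,tid=2,i&1=1
L=1*4+2=6  i=0*4+0*2+1=1

6,1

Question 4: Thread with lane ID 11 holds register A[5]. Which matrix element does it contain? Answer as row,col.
2,15

L=11⇒gr=11>>2=2, th=11&3=3
[5]⇒row 2+0=2  col 3·2+1+8=15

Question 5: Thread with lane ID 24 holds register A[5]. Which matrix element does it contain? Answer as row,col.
24: grp=6,tig=0
[5] (6+0,0*2+1+8) = (6,9)

6,9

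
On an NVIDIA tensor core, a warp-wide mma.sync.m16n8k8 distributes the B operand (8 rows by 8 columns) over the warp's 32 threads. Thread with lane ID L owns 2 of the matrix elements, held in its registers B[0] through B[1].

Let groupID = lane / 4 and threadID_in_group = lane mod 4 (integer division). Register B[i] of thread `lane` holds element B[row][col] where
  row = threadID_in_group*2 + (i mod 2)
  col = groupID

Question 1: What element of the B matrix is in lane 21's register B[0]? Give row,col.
2,5

L=21=>grp=21>>2=5, tig=21&3=1
[0]=>row 1·2+0=2  col grp=5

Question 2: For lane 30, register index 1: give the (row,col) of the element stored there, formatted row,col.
30: gr=7,th=2
[1] (2*2+1,7) = (5,7)

5,7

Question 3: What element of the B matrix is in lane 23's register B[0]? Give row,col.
6,5

lane 23: G=5 (23/4), T=3 (23%4)
i=0: r=3*2+0=6, c=G=5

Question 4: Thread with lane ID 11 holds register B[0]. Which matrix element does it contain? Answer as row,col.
6,2

11: G=2,T=3
[0] (3*2+0,2) = (6,2)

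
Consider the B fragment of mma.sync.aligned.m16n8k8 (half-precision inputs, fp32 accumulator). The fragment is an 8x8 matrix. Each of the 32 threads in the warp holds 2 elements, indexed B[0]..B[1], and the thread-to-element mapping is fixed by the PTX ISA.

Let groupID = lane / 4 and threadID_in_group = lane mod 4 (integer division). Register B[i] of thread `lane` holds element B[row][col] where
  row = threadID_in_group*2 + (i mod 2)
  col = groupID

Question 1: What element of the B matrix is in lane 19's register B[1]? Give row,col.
7,4

L=19→G=19>>2=4, T=19&3=3
[1]→row 3·2+1=7  col G=4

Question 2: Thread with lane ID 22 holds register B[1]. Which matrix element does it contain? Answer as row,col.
lane 22: gid=5 (22/4), tid=2 (22%4)
i=1: r=2*2+1=5, c=gid=5

5,5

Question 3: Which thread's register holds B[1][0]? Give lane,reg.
0,1

c=0->g=0  r=1->t=0,b0=1
L=0*4+0=0  i=1=1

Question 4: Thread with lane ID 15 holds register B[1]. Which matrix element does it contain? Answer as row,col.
lane 15->15/4=3, 15 mod 4=3
i=1  r:2·3+1->7  c:3

7,3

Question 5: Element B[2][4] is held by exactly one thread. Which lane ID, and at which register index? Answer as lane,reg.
17,0

c=4⇒gr=4  r=2⇒th=1,odd=0
L=4*4+1=17  i=0=0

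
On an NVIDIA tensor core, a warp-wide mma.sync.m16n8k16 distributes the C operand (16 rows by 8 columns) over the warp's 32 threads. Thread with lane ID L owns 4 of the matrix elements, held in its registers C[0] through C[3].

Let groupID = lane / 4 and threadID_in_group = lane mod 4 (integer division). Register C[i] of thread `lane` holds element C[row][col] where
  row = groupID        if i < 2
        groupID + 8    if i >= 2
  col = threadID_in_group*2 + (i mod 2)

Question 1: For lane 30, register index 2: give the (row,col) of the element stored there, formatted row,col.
15,4

30: g=7,t=2
[2] (7+8,2*2+0) = (15,4)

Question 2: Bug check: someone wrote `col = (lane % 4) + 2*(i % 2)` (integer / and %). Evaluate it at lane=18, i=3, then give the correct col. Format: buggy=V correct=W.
`(lane % 4) + 2*(i % 2)`[18,3]=>4
18: grp=4,tig=2
[3] (4+8,2*2+1) = (12,5)
col: 4 vs 5

buggy=4 correct=5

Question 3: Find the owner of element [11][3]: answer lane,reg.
13,3

r: 11->gid=3,r8=1  c: 3->tid=1,i&1=1
L=3*4+1=13  i=1*2+1=3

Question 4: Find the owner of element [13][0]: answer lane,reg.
r: 13->gid=5,r8=1  c: 0->tid=0,i&1=0
L=5*4+0=20  i=1*2+0=2

20,2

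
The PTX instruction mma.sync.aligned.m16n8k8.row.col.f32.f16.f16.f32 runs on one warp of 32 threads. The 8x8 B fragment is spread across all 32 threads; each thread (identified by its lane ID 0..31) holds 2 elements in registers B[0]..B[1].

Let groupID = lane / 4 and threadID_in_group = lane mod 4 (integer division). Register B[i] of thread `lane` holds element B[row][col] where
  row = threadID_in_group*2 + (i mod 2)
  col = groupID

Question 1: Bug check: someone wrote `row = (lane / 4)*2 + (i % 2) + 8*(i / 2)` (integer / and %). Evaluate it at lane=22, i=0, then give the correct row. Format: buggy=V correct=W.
buggy=10 correct=4

`(lane / 4)*2 + (i % 2) + 8*(i / 2)`[22,0]->10
22: gid=5,tid=2
[0] (2*2+0,5) = (4,5)
row: 10 vs 4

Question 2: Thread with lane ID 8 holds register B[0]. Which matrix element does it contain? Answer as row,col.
0,2

L=8->gid=8>>2=2, tid=8&3=0
[0]->row 0·2+0=0  col gid=2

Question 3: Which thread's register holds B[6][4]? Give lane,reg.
c:4=>grp=4  r:6=>tig=3,lo=0
L=4*4+3=19  i=0=0

19,0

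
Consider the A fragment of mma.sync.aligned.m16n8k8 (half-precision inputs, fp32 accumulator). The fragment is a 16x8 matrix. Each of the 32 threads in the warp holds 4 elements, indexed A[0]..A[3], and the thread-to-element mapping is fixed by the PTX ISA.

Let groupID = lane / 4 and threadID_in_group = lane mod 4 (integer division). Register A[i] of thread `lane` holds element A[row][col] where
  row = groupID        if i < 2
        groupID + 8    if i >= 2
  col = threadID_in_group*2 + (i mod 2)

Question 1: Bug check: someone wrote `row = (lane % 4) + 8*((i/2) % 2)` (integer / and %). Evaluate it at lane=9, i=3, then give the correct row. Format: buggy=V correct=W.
`(lane % 4) + 8*((i/2) % 2)`[9,3]->9
lane 9->9/4=2, 9 mod 4=1
i=3  r:2+8->10  c:2·1+1->3
row: 9 vs 10

buggy=9 correct=10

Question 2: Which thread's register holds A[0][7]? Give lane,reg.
3,1

r: 0->gid=0,r8=0  c: 7->tid=3,i&1=1
L=0*4+3=3  i=0*2+1=1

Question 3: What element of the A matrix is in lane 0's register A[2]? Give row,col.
8,0

lane 0: G=0 (0/4), T=0 (0%4)
i=2: r=0+8=8, c=0*2+0=0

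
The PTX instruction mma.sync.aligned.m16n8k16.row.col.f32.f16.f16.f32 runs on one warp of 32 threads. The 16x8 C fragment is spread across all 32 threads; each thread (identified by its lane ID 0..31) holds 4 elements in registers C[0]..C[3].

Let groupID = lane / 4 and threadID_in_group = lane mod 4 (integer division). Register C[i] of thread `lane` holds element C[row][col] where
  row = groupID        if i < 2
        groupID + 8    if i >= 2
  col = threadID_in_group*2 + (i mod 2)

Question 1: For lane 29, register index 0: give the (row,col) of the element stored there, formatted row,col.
7,2

lane 29→29/4=7, 29 mod 4=1
i=0  r:7+0→7  c:2·1+0→2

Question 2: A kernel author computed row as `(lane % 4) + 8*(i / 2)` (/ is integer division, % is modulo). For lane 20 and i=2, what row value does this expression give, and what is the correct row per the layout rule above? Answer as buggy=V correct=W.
`(lane % 4) + 8*(i / 2)`[20,2]->8
20: gid=5,tid=0
[2] (5+8,0*2+0) = (13,0)
row: 8 vs 13

buggy=8 correct=13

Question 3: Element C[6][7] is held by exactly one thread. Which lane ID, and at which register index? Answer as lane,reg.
r:6=>grp=6,rB=0  c:7=>tig=3,lo=1
L=6*4+3=27  i=0*2+1=1

27,1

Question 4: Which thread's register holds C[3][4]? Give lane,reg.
14,0

r=3->g=3,rb=0  c=4->t=2,b0=0
L=3*4+2=14  i=0*2+0=0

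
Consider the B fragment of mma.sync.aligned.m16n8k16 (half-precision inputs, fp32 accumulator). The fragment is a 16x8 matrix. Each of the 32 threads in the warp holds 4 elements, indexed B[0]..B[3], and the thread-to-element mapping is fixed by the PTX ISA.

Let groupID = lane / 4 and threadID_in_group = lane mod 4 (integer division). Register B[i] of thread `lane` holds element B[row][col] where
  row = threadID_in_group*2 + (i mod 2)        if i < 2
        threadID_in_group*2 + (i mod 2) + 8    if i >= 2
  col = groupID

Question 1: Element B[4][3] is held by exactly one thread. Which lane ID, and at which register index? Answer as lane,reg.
c:3=>grp=3  r:4=>rB=0,tig=2,lo=0
L=3*4+2=14  i=0*2+0=0

14,0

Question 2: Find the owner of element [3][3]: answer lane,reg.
c:3=>grp=3  r:3=>rB=0,tig=1,lo=1
L=3*4+1=13  i=0*2+1=1

13,1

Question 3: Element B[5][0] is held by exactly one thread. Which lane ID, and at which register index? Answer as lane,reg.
2,1

c=0->g=0  r=5->rb=0,t=2,b0=1
L=0*4+2=2  i=0*2+1=1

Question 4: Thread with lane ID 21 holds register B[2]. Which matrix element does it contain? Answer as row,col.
10,5

lane 21: gr=5 (21/4), th=1 (21%4)
i=2: r=1*2+0+8=10, c=gr=5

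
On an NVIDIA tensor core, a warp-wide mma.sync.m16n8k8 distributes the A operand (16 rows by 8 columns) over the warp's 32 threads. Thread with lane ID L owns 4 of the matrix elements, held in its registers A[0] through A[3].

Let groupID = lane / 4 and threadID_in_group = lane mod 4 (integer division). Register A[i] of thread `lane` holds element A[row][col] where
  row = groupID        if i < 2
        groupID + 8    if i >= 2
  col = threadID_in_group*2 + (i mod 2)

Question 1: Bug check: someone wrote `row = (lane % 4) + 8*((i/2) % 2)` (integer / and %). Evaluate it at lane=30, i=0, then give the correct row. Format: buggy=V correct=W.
buggy=2 correct=7

`(lane % 4) + 8*((i/2) % 2)`[30,0]=>2
L=30=>grp=30>>2=7, tig=30&3=2
[0]=>row 7+0=7  col 2·2+0=4
row: 2 vs 7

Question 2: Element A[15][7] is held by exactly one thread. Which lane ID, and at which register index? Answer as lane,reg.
31,3

r:15=>grp=7,rB=1  c:7=>tig=3,lo=1
L=7*4+3=31  i=1*2+1=3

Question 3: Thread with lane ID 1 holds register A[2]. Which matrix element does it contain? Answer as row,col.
L=1=>grp=1>>2=0, tig=1&3=1
[2]=>row 0+8=8  col 1·2+0=2

8,2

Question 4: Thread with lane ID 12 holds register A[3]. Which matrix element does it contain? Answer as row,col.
11,1

lane 12=>12/4=3, 12 mod 4=0
i=3  r:3+8=>11  c:2·0+1=>1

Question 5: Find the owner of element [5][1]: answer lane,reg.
20,1

r=5→G=5,rhi=0  c=1→T=0,p=1
L=5*4+0=20  i=0*2+1=1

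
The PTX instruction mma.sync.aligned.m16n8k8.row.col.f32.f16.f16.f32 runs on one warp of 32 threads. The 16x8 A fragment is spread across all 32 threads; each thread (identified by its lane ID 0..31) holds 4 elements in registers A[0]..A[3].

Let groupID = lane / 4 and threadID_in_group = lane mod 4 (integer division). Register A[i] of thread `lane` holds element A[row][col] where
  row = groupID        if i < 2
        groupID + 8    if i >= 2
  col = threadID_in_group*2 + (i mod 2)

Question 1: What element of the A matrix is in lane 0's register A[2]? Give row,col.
0: grp=0,tig=0
[2] (0+8,0*2+0) = (8,0)

8,0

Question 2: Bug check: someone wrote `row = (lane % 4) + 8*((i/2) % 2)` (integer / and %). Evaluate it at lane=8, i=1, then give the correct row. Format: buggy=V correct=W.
`(lane % 4) + 8*((i/2) % 2)`[8,1]->0
L=8->gid=8>>2=2, tid=8&3=0
[1]->row 2+0=2  col 0·2+1=1
row: 0 vs 2

buggy=0 correct=2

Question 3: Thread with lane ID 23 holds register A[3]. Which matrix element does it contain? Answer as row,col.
13,7

23: G=5,T=3
[3] (5+8,3*2+1) = (13,7)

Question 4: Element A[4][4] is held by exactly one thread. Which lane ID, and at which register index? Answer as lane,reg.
18,0

r=4->g=4,rb=0  c=4->t=2,b0=0
L=4*4+2=18  i=0*2+0=0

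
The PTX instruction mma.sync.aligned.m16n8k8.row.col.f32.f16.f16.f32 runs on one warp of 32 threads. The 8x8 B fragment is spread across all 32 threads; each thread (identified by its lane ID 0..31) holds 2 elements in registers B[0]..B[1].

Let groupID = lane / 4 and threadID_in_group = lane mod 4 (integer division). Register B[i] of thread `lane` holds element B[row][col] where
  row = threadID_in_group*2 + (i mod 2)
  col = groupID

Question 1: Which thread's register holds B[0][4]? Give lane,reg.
c: 4->gid=4  r: 0->tid=0,i&1=0
L=4*4+0=16  i=0=0

16,0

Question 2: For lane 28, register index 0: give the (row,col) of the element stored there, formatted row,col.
0,7

L=28->g=28>>2=7, t=28&3=0
[0]->row 0·2+0=0  col g=7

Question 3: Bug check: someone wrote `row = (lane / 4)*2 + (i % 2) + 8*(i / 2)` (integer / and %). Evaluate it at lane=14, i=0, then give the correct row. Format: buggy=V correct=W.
`(lane / 4)*2 + (i % 2) + 8*(i / 2)`[14,0]→6
lane 14: G=3 (14/4), T=2 (14%4)
i=0: r=2*2+0=4, c=G=3
row: 6 vs 4

buggy=6 correct=4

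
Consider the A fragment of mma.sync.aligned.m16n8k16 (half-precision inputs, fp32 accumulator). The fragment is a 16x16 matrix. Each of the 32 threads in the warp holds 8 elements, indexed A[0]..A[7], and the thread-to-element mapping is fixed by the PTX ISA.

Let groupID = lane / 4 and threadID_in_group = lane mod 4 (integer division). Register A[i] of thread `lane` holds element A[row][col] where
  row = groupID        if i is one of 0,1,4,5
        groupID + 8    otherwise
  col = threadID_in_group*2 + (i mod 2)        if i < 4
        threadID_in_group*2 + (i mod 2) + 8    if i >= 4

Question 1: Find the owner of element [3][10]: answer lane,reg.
13,4

r=3→G=3,rhi=0  c=10→chi=1,T=1,p=0
L=3*4+1=13  i=1*4+0*2+0=4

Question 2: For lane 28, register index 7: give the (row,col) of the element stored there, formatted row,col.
15,9

lane 28: g=7 (28/4), t=0 (28%4)
i=7: r=7+8=15, c=0*2+1+8=9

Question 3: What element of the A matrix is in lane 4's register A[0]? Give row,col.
1,0

lane 4: gid=1 (4/4), tid=0 (4%4)
i=0: r=1+0=1, c=0*2+0+0=0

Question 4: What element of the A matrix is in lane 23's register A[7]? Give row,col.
13,15

lane 23: g=5 (23/4), t=3 (23%4)
i=7: r=5+8=13, c=3*2+1+8=15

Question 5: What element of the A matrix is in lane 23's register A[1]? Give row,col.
lane 23: g=5 (23/4), t=3 (23%4)
i=1: r=5+0=5, c=3*2+1+0=7

5,7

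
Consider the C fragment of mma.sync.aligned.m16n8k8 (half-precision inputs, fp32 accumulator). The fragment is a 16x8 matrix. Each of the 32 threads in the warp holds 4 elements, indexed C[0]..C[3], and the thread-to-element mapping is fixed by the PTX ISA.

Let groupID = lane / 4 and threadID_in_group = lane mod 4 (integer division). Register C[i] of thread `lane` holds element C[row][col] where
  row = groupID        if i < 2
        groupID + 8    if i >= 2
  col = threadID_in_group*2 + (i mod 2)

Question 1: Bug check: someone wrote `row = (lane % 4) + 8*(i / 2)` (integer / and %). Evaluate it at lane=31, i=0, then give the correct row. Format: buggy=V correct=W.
buggy=3 correct=7

`(lane % 4) + 8*(i / 2)`[31,0]→3
31: G=7,T=3
[0] (7+0,3*2+0) = (7,6)
row: 3 vs 7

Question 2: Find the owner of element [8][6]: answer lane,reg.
3,2

r=8->g=0,rb=1  c=6->t=3,b0=0
L=0*4+3=3  i=1*2+0=2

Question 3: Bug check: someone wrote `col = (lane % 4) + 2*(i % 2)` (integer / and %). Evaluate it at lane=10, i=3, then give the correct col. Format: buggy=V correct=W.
buggy=4 correct=5

`(lane % 4) + 2*(i % 2)`[10,3]->4
10: gid=2,tid=2
[3] (2+8,2*2+1) = (10,5)
col: 4 vs 5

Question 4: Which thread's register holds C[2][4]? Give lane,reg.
r=2⇒gr=2,Rb=0  c=4⇒th=2,odd=0
L=2*4+2=10  i=0*2+0=0

10,0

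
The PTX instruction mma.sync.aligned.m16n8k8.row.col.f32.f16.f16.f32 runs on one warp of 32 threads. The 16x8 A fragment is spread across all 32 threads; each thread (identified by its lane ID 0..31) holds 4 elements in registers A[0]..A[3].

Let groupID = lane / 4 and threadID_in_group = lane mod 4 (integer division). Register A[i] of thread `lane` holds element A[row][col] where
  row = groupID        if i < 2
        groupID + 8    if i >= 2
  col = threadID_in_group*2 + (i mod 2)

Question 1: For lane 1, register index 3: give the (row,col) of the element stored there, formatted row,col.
lane 1→1/4=0, 1 mod 4=1
i=3  r:0+8→8  c:2·1+1→3

8,3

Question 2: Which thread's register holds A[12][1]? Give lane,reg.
r=12⇒gr=4,Rb=1  c=1⇒th=0,odd=1
L=4*4+0=16  i=1*2+1=3

16,3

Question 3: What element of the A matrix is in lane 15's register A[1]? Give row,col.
L=15->gid=15>>2=3, tid=15&3=3
[1]->row 3+0=3  col 3·2+1=7

3,7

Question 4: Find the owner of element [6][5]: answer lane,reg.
r: 6->gid=6,r8=0  c: 5->tid=2,i&1=1
L=6*4+2=26  i=0*2+1=1

26,1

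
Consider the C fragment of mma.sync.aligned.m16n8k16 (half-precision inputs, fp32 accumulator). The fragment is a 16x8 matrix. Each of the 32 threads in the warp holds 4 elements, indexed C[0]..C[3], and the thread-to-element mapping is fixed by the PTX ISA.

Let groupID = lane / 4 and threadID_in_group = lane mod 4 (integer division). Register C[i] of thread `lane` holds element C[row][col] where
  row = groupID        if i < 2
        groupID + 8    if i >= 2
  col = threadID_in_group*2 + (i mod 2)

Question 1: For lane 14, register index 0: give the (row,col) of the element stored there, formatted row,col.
3,4

14: grp=3,tig=2
[0] (3+0,2*2+0) = (3,4)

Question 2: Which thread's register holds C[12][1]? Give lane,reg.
r:12=>grp=4,rB=1  c:1=>tig=0,lo=1
L=4*4+0=16  i=1*2+1=3

16,3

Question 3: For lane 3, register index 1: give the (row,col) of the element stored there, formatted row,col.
L=3⇒gr=3>>2=0, th=3&3=3
[1]⇒row 0+0=0  col 3·2+1=7

0,7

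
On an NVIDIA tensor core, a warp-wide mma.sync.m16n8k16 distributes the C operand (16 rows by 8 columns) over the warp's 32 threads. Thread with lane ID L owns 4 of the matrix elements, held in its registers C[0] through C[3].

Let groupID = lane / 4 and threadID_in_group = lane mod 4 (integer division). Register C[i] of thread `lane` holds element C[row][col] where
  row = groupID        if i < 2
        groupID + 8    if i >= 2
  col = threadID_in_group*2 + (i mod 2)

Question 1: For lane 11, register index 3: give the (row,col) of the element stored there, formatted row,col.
10,7

lane 11: g=2 (11/4), t=3 (11%4)
i=3: r=2+8=10, c=3*2+1=7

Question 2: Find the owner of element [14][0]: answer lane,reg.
r=14->g=6,rb=1  c=0->t=0,b0=0
L=6*4+0=24  i=1*2+0=2

24,2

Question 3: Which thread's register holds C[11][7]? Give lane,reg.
r=11⇒gr=3,Rb=1  c=7⇒th=3,odd=1
L=3*4+3=15  i=1*2+1=3

15,3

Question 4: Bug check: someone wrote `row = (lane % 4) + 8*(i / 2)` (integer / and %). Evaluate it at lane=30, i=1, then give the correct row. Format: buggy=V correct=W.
`(lane % 4) + 8*(i / 2)`[30,1]->2
30: g=7,t=2
[1] (7+0,2*2+1) = (7,5)
row: 2 vs 7

buggy=2 correct=7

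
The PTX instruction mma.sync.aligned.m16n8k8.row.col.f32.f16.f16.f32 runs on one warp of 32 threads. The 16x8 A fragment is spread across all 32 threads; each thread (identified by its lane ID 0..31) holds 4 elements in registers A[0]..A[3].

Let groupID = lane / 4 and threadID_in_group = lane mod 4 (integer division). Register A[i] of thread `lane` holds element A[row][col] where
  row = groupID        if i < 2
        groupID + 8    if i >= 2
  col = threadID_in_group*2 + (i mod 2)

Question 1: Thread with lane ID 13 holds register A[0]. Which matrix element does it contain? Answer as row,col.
3,2

lane 13->13/4=3, 13 mod 4=1
i=0  r:3+0->3  c:2·1+0->2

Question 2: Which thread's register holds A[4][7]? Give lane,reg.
r:4=>grp=4,rB=0  c:7=>tig=3,lo=1
L=4*4+3=19  i=0*2+1=1

19,1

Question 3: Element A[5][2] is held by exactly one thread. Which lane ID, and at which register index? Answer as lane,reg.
21,0

r=5->g=5,rb=0  c=2->t=1,b0=0
L=5*4+1=21  i=0*2+0=0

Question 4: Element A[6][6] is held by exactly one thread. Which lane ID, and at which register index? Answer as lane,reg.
27,0

r=6⇒gr=6,Rb=0  c=6⇒th=3,odd=0
L=6*4+3=27  i=0*2+0=0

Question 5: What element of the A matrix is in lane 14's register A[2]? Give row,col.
lane 14⇒14/4=3, 14 mod 4=2
i=2  r:3+8⇒11  c:2·2+0⇒4

11,4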